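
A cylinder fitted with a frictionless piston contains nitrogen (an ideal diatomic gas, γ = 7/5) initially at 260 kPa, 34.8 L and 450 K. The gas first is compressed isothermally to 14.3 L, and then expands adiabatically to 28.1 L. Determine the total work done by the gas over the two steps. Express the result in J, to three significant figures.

Step 1 (isothermal): W = P₁V₁ ln(V₂/V₁) = (9048) ln(14.3/34.8) = -8047 J.
After step 1: P = 632.7 kPa, V = 14.3 L, T = 450 K.
Step 2 (adiabatic): W = (P₁V₁ − P₂V₂)/(γ−1) = (9048 − 6906)/0.4 = 5356 J.
W_total = -8047 + 5356 = -2691 J.

W_total ≈ -2690 J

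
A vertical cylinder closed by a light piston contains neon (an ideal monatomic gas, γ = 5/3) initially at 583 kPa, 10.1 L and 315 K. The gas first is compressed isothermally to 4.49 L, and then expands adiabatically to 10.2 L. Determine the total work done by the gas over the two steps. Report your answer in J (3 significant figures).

Step 1 (isothermal): W = P₁V₁ ln(V₂/V₁) = (5888) ln(4.49/10.1) = -4774 J.
After step 1: P = 1311 kPa, V = 4.49 L, T = 315 K.
Step 2 (adiabatic): W = (P₁V₁ − P₂V₂)/(γ−1) = (5888 − 3407)/0.667 = 3721 J.
W_total = -4774 + 3721 = -1052 J.

W_total ≈ -1050 J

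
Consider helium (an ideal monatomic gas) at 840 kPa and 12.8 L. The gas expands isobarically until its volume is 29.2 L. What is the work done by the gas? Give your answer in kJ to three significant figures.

Isobaric: W = P ΔV.
W = (840 kPa)(29.2 − 12.8 L) = (840)(16.4) = 13776 J.

W ≈ 13.8 kJ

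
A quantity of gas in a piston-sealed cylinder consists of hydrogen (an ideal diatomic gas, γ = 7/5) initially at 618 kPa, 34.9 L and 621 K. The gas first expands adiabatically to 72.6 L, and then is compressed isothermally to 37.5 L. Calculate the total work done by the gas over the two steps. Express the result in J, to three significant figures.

W_total ≈ 3060 J

Step 1 (adiabatic): W = (P₁V₁ − P₂V₂)/(γ−1) = (21568 − 16090)/0.4 = 13694 J.
After step 1: P = 221.6 kPa, V = 72.6 L, T = 463.3 K.
Step 2 (isothermal): W = P₁V₁ ln(V₂/V₁) = (16090) ln(37.5/72.6) = -10630 J.
W_total = 13694 − 10630 = 3064 J.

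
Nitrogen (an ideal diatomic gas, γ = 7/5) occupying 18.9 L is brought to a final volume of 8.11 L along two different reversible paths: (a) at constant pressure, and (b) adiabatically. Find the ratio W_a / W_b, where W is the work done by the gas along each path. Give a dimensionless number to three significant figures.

W_a / W_b ≈ 0.567

Path (a) isobaric: W = P₁(V₂ − V₁) → W_a/(P₁V₁) = -0.5709.
Path (b) adiabatic: W = P₁V₁(1 − (V₁/V₂)^(γ−1))/(γ−1) → W_b/(P₁V₁) = -1.007.
W_a / W_b = -0.5709 / -1.007 = 0.567.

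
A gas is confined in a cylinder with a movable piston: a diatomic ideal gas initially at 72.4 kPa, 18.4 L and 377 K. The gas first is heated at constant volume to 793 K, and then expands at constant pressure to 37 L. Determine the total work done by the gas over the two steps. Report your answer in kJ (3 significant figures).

W_total ≈ 2.83 kJ

Step 1 (isochoric): W = 0 (constant volume).
After step 1: P = 152.3 kPa (V unchanged).
Step 2 (isobaric): W = PΔV = (152.3 kPa)(37 − 18.4 L) = 2833 J.
W_total = 0 + 2833 = 2833 J.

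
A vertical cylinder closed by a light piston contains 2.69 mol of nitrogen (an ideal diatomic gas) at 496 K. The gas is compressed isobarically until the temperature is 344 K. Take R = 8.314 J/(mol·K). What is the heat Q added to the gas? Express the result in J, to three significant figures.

Isobaric: W = nRΔT = (2.69)(8.314)(-152) = -3399 J.
ΔU = nCᵥΔT with Cᵥ = 5R/2: ΔU = (2.69)(20.79)(-152) = -8499 J.
Q = ΔU + W = -8499 − 3399 = -11898 J.

Q ≈ -11900 J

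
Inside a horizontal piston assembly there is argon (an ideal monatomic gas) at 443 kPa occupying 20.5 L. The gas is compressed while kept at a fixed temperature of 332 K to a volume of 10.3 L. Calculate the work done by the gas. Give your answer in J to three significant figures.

W ≈ -6250 J

Isothermal: W = nRT ln(V₂/V₁) = P₁V₁ ln(V₂/V₁).
P₁V₁ = (443 kPa)(20.5 L) = 9082 J.
W = 9082 × ln(10.3/20.5) = 9082 × -0.6883
W_by_gas = -6251 J.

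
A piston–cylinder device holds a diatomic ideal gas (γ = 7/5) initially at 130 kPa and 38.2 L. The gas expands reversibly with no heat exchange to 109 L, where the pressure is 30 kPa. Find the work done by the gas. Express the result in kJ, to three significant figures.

Adiabatic: W = (P₁V₁ − P₂V₂)/(γ − 1) with γ = 7/5.
P₁V₁ = 4966 J, P₂V₂ = 3270 J.
W = (4966 − 3270) / 0.4 = 4240 J.

W ≈ 4.24 kJ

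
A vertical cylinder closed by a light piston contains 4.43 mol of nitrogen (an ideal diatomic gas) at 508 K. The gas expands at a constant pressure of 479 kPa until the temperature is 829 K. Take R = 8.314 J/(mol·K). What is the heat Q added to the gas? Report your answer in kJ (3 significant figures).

Q ≈ 41.4 kJ

Isobaric: W = nRΔT = (4.43)(8.314)(321) = 11823 J.
ΔU = nCᵥΔT with Cᵥ = 5R/2: ΔU = (4.43)(20.79)(321) = 29557 J.
Q = ΔU + W = 29557 + 11823 = 41380 J.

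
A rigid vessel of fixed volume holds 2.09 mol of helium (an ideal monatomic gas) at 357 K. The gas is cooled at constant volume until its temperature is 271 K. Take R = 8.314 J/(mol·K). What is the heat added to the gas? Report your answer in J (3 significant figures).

Q ≈ -2240 J

Constant volume ⇒ W = 0, so Q = ΔU = nCᵥΔT with Cᵥ = 3R/2 = 12.47 J/(mol·K).
ΔU = (2.09)(12.47)(271 − 357) = -2242 J.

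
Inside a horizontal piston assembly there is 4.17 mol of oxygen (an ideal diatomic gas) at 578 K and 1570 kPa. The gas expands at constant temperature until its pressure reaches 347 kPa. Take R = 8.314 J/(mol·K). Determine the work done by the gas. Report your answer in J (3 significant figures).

W ≈ 30200 J

Isothermal process: W = nRT ln(V₂/V₁) = nRT ln(P₁/P₂).
W = (4.17)(8.314)(578) × ln(1570/347)
  = 20039 × ln(4.524) = 20039 × 1.51
W_by_gas = 30249 J.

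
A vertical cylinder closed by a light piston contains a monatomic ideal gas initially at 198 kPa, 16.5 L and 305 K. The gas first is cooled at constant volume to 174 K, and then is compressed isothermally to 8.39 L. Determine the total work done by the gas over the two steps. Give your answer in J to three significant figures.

Step 1 (isochoric): W = 0 (constant volume).
After step 1: P = 113 kPa (V unchanged).
Step 2 (isothermal): W = P₁V₁ ln(V₂/V₁) = (1864) ln(8.39/16.5) = -1261 J.
W_total = 0 − 1261 = -1261 J.

W_total ≈ -1260 J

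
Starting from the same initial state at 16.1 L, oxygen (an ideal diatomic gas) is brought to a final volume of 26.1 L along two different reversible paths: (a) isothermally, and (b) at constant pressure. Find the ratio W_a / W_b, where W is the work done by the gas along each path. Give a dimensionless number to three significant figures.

W_a / W_b ≈ 0.778

Path (a) isothermal: W = P₁V₁ ln(V₂/V₁) → W_a/(P₁V₁) = 0.4831.
Path (b) isobaric: W = P₁(V₂ − V₁) → W_b/(P₁V₁) = 0.6211.
W_a / W_b = 0.4831 / 0.6211 = 0.7778.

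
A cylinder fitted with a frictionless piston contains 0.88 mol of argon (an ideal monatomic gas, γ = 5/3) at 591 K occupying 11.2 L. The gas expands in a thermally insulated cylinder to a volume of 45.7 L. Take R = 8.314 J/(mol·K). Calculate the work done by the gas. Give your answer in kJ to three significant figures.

Adiabatic: TV^(γ−1) = const with γ = 5/3.
T₂ = T₁ (V₁/V₂)^(γ−1) = 591 × (11.2/45.7)^0.667 = 591 × 0.3916 = 231.4 K.
W_by = nCᵥ(T₁ − T₂) = (0.88)(12.47)(591 − 231.4) = 3946 J.

W ≈ 3.95 kJ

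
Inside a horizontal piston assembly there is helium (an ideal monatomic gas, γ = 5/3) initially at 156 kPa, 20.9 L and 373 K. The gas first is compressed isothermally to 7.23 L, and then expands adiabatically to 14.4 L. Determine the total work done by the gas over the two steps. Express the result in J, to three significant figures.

W_total ≈ -1660 J

Step 1 (isothermal): W = P₁V₁ ln(V₂/V₁) = (3260) ln(7.23/20.9) = -3461 J.
After step 1: P = 451 kPa, V = 7.23 L, T = 373 K.
Step 2 (adiabatic): W = (P₁V₁ − P₂V₂)/(γ−1) = (3260 − 2060)/0.667 = 1801 J.
W_total = -3461 + 1801 = -1660 J.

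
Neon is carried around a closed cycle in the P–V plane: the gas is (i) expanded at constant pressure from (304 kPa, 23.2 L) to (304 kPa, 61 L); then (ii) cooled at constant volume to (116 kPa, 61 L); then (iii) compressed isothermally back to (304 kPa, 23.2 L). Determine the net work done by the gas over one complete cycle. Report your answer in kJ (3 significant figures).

Leg (i): W = PΔV = (304)(61 − 23.2) = 11491 J.
Leg (ii): W = 0.
Leg (iii): W = PᵢVᵢ ln(V_f/Vᵢ) = (7076) ln(23.2/61) = -6841 J.
W_net = 11491 − 6841 = 4651 J.

W_net ≈ 4.65 kJ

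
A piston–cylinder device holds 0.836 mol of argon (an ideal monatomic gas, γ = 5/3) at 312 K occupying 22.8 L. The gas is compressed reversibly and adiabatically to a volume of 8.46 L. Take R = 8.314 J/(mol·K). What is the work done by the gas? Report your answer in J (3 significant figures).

W ≈ -3050 J

Adiabatic: TV^(γ−1) = const with γ = 5/3.
T₂ = T₁ (V₁/V₂)^(γ−1) = 312 × (22.8/8.46)^0.667 = 312 × 1.937 = 604.2 K.
W_by = nCᵥ(T₁ − T₂) = (0.836)(12.47)(312 − 604.2) = -3047 J.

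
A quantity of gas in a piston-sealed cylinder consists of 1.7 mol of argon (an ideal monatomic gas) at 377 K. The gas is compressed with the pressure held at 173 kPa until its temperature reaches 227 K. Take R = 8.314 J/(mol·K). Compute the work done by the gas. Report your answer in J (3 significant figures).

W ≈ -2120 J

Isobaric: W = P ΔV = nR ΔT.
W = (1.7)(8.314)(227 − 377) = -2120 J.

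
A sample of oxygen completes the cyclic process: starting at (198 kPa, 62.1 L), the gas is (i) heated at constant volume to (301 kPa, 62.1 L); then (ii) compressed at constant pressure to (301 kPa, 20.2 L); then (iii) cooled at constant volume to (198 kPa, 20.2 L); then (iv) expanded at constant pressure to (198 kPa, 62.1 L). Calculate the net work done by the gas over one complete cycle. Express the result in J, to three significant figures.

Constant-volume legs do no work.
W(ii) = (301)(20.2 − 62.1) = -12612 J; W(iv) = (198)(62.1 − 20.2) = 8296 J.
W_net = -12612 + 8296 = -4316 J (the counter-clockwise enclosed area).

W_net ≈ -4320 J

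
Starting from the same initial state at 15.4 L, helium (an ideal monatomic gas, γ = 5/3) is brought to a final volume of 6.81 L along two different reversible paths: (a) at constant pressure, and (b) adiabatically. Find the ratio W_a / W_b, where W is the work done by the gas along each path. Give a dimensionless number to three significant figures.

Path (a) isobaric: W = P₁(V₂ − V₁) → W_a/(P₁V₁) = -0.5578.
Path (b) adiabatic: W = P₁V₁(1 − (V₁/V₂)^(γ−1))/(γ−1) → W_b/(P₁V₁) = -1.084.
W_a / W_b = -0.5578 / -1.084 = 0.5144.

W_a / W_b ≈ 0.514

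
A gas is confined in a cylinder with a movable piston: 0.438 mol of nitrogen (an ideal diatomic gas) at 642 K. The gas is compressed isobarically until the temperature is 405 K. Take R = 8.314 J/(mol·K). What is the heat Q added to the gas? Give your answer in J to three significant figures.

Isobaric: W = nRΔT = (0.438)(8.314)(-237) = -863 J.
ΔU = nCᵥΔT with Cᵥ = 5R/2: ΔU = (0.438)(20.79)(-237) = -2158 J.
Q = ΔU + W = -2158 − 863 = -3021 J.

Q ≈ -3020 J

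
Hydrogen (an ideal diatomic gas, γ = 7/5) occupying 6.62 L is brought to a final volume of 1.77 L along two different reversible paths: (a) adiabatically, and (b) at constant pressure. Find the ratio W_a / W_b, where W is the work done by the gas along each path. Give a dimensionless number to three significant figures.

W_a / W_b ≈ 2.37

Path (a) adiabatic: W = P₁V₁(1 − (V₁/V₂)^(γ−1))/(γ−1) → W_a/(P₁V₁) = -1.737.
Path (b) isobaric: W = P₁(V₂ − V₁) → W_b/(P₁V₁) = -0.7326.
W_a / W_b = -1.737 / -0.7326 = 2.371.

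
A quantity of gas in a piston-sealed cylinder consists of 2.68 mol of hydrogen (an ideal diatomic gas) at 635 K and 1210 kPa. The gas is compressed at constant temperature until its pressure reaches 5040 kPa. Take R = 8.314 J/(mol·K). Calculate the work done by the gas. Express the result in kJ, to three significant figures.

W ≈ -20.2 kJ

Isothermal process: W = nRT ln(V₂/V₁) = nRT ln(P₁/P₂).
W = (2.68)(8.314)(635) × ln(1210/5040)
  = 14149 × ln(0.2401) = 14149 × -1.427
W_by_gas = -20187 J.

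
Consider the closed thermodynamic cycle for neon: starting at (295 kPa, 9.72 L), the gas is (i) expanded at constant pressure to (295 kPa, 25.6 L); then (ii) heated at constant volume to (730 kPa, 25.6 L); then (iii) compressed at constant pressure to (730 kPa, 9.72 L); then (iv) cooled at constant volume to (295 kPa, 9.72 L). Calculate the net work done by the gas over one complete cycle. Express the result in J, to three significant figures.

W_net ≈ -6910 J

Constant-volume legs do no work.
W(i) = (295)(25.6 − 9.72) = 4685 J; W(iii) = (730)(9.72 − 25.6) = -11592 J.
W_net = 4685 − 11592 = -6908 J (the counter-clockwise enclosed area).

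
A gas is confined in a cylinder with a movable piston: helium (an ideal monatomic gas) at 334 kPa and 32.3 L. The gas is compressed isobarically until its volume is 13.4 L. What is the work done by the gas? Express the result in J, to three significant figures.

Isobaric: W = P ΔV.
W = (334 kPa)(13.4 − 32.3 L) = (334)(-18.9) = -6313 J.

W ≈ -6310 J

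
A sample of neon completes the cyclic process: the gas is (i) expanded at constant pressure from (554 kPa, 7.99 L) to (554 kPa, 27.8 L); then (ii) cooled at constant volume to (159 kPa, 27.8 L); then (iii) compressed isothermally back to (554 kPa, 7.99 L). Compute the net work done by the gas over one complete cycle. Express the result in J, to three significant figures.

Leg (i): W = PΔV = (554)(27.8 − 7.99) = 10975 J.
Leg (ii): W = 0.
Leg (iii): W = PᵢVᵢ ln(V_f/Vᵢ) = (4420) ln(7.99/27.8) = -5511 J.
W_net = 10975 − 5511 = 5463 J.

W_net ≈ 5460 J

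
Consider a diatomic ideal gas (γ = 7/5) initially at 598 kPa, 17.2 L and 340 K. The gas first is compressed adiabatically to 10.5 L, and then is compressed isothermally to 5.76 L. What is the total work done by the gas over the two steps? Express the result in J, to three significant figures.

W_total ≈ -13100 J

Step 1 (adiabatic): W = (P₁V₁ − P₂V₂)/(γ−1) = (10286 − 12530)/0.4 = -5612 J.
After step 1: P = 1193 kPa, V = 10.5 L, T = 414.2 K.
Step 2 (isothermal): W = P₁V₁ ln(V₂/V₁) = (12530) ln(5.76/10.5) = -7524 J.
W_total = -5612 − 7524 = -13136 J.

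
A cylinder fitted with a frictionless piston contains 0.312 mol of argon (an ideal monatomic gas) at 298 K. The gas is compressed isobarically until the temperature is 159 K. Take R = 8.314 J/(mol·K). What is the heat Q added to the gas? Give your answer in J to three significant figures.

Isobaric: W = nRΔT = (0.312)(8.314)(-139) = -360.6 J.
ΔU = nCᵥΔT with Cᵥ = 3R/2: ΔU = (0.312)(12.47)(-139) = -540.8 J.
Q = ΔU + W = -540.8 − 360.6 = -901.4 J.

Q ≈ -901 J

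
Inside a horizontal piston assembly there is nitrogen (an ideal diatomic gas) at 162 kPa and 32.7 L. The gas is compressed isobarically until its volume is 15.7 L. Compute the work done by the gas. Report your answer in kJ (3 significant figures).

W ≈ -2.75 kJ

Isobaric: W = P ΔV.
W = (162 kPa)(15.7 − 32.7 L) = (162)(-17) = -2754 J.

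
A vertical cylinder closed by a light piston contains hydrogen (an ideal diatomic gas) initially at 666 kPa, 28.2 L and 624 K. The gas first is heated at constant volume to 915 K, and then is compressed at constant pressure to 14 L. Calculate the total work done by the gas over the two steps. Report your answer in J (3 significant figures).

Step 1 (isochoric): W = 0 (constant volume).
After step 1: P = 976.6 kPa (V unchanged).
Step 2 (isobaric): W = PΔV = (976.6 kPa)(14 − 28.2 L) = -13868 J.
W_total = 0 − 13868 = -13868 J.

W_total ≈ -13900 J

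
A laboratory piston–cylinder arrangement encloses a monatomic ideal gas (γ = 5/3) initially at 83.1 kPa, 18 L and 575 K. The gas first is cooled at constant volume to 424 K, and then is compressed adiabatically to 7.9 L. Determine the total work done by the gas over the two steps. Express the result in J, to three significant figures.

W_total ≈ -1210 J

Step 1 (isochoric): W = 0 (constant volume).
After step 1: P = 61.28 kPa (V unchanged).
Step 2 (adiabatic): W = (P₁V₁ − P₂V₂)/(γ−1) = (1103 − 1910)/0.667 = -1210 J.
W_total = 0 − 1210 = -1210 J.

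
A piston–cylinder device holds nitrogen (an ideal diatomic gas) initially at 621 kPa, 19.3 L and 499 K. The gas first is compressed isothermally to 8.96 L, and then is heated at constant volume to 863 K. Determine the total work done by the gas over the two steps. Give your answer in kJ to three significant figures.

W_total ≈ -9.20 kJ

Step 1 (isothermal): W = P₁V₁ ln(V₂/V₁) = (11985) ln(8.96/19.3) = -9197 J.
Step 2 (isochoric): W = 0 (constant volume).
W_total = -9197 + 0 = -9197 J.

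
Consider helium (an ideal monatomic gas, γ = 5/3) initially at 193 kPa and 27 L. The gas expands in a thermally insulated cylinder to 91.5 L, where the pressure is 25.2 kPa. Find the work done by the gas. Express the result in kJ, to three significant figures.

W ≈ 4.36 kJ

Adiabatic: W = (P₁V₁ − P₂V₂)/(γ − 1) with γ = 5/3.
P₁V₁ = 5211 J, P₂V₂ = 2306 J.
W = (5211 − 2306) / 0.6667 = 4358 J.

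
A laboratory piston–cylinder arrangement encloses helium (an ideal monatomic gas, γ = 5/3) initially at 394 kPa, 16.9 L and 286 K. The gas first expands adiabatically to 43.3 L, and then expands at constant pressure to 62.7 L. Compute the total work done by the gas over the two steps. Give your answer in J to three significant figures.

W_total ≈ 6250 J

Step 1 (adiabatic): W = (P₁V₁ − P₂V₂)/(γ−1) = (6659 − 3556)/0.667 = 4654 J.
After step 1: P = 82.13 kPa, V = 43.3 L, T = 152.7 K.
Step 2 (isobaric): W = PΔV = (82.13 kPa)(62.7 − 43.3 L) = 1593 J.
W_total = 4654 + 1593 = 6247 J.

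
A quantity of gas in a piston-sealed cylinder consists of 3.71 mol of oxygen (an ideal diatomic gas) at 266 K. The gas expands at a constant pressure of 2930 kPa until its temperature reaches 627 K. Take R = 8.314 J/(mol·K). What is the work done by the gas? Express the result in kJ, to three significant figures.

Isobaric: W = P ΔV = nR ΔT.
W = (3.71)(8.314)(627 − 266) = 11135 J.

W ≈ 11.1 kJ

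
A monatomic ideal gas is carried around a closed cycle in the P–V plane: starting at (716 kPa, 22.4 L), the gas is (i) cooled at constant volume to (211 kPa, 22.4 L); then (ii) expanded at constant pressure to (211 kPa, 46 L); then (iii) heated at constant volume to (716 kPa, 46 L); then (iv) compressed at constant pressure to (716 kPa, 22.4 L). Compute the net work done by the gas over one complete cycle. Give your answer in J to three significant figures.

Constant-volume legs do no work.
W(ii) = (211)(46 − 22.4) = 4980 J; W(iv) = (716)(22.4 − 46) = -16898 J.
W_net = 4980 − 16898 = -11918 J (the counter-clockwise enclosed area).

W_net ≈ -11900 J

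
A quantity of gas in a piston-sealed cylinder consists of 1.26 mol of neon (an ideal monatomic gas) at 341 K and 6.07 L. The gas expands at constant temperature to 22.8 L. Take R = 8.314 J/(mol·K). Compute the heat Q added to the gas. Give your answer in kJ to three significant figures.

Isothermal ⇒ ΔU = 0, so Q = W = nRT ln(V₂/V₁).
Q = (1.26)(8.314)(341) ln(22.8/6.07) = 3572 × 1.323 = 4727 J.

Q ≈ 4.73 kJ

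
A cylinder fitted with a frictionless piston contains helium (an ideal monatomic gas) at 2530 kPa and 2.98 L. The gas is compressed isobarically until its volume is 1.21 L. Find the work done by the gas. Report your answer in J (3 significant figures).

Isobaric: W = P ΔV.
W = (2530 kPa)(1.21 − 2.98 L) = (2530)(-1.77) = -4478 J.

W ≈ -4480 J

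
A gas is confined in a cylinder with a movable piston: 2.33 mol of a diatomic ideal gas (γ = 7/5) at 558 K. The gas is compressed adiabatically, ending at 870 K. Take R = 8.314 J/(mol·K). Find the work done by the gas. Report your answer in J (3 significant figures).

Adiabatic ⇒ Q = 0, so W_by = −ΔU = nCᵥ(T₁ − T₂).
Cᵥ = 5R/2 = 20.79 J/(mol·K).
W = (2.33)(20.79)(558 − 870) = -15110 J.

W ≈ -15100 J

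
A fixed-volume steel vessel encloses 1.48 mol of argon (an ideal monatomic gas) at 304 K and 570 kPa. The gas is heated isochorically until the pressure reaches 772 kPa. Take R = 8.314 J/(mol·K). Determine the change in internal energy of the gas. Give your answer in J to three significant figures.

Constant volume ⇒ W = 0, so Q = ΔU = nCᵥΔT with Cᵥ = 3R/2 = 12.47 J/(mol·K).
At constant V, T₂/T₁ = P₂/P₁ ⇒ ΔT = T₁(P₂/P₁ − 1) = 304·(772/570 − 1) = 107.7 K.
ΔU = (1.48)(12.47)(107.7) = 1988 J.

ΔU ≈ 1990 J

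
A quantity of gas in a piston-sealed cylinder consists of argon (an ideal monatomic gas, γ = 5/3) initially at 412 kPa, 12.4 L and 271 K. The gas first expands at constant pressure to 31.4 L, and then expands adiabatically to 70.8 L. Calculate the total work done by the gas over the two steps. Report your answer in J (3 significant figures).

Step 1 (isobaric): W = PΔV = (412 kPa)(31.4 − 12.4 L) = 7828 J.
After step 1: P = 412 kPa, V = 31.4 L, T = 686.2 K.
Step 2 (adiabatic): W = (P₁V₁ − P₂V₂)/(γ−1) = (12937 − 7524)/0.667 = 8120 J.
W_total = 7828 + 8120 = 15948 J.

W_total ≈ 15900 J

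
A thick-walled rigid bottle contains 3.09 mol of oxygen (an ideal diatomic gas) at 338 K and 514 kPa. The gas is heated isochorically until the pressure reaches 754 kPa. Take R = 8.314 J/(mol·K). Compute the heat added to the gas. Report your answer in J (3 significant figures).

Constant volume ⇒ W = 0, so Q = ΔU = nCᵥΔT with Cᵥ = 5R/2 = 20.79 J/(mol·K).
At constant V, T₂/T₁ = P₂/P₁ ⇒ ΔT = T₁(P₂/P₁ − 1) = 338·(754/514 − 1) = 157.8 K.
ΔU = (3.09)(20.79)(157.8) = 10136 J.

Q ≈ 10100 J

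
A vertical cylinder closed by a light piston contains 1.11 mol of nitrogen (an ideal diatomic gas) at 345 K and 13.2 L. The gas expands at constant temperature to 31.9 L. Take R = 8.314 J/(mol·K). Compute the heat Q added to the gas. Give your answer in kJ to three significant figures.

Isothermal ⇒ ΔU = 0, so Q = W = nRT ln(V₂/V₁).
Q = (1.11)(8.314)(345) ln(31.9/13.2) = 3184 × 0.8824 = 2809 J.

Q ≈ 2.81 kJ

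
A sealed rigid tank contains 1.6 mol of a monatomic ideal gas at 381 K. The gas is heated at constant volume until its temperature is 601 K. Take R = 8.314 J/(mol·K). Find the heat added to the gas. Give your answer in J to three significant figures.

Constant volume ⇒ W = 0, so Q = ΔU = nCᵥΔT with Cᵥ = 3R/2 = 12.47 J/(mol·K).
ΔU = (1.6)(12.47)(601 − 381) = 4390 J.

Q ≈ 4390 J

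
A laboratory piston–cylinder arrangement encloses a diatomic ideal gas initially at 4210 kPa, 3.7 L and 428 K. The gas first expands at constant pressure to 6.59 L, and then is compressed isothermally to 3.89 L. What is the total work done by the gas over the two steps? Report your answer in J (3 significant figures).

W_total ≈ -2460 J

Step 1 (isobaric): W = PΔV = (4210 kPa)(6.59 − 3.7 L) = 12167 J.
After step 1: P = 4210 kPa, V = 6.59 L, T = 762.3 K.
Step 2 (isothermal): W = P₁V₁ ln(V₂/V₁) = (27744) ln(3.89/6.59) = -14625 J.
W_total = 12167 − 14625 = -2458 J.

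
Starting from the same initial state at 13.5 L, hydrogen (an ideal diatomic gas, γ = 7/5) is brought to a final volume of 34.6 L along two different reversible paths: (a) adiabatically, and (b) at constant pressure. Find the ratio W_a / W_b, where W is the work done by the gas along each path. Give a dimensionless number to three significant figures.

Path (a) adiabatic: W = P₁V₁(1 − (V₁/V₂)^(γ−1))/(γ−1) → W_a/(P₁V₁) = 0.7843.
Path (b) isobaric: W = P₁(V₂ − V₁) → W_b/(P₁V₁) = 1.563.
W_a / W_b = 0.7843 / 1.563 = 0.5018.

W_a / W_b ≈ 0.502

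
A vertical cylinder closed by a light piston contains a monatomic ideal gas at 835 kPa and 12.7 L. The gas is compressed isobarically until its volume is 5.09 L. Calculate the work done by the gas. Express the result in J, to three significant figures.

Isobaric: W = P ΔV.
W = (835 kPa)(5.09 − 12.7 L) = (835)(-7.61) = -6354 J.

W ≈ -6350 J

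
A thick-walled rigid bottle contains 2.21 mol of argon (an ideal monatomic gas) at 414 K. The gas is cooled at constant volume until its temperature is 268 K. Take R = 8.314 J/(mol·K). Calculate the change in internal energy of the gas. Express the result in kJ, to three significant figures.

ΔU ≈ -4.02 kJ

Constant volume ⇒ W = 0, so Q = ΔU = nCᵥΔT with Cᵥ = 3R/2 = 12.47 J/(mol·K).
ΔU = (2.21)(12.47)(268 − 414) = -4024 J.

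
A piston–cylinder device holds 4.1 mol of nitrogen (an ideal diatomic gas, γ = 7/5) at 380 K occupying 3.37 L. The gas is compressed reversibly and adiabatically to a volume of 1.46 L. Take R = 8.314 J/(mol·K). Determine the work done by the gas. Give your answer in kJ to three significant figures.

Adiabatic: TV^(γ−1) = const with γ = 7/5.
T₂ = T₁ (V₁/V₂)^(γ−1) = 380 × (3.37/1.46)^0.4 = 380 × 1.397 = 531 K.
W_by = nCᵥ(T₁ − T₂) = (4.1)(20.79)(380 − 531) = -12868 J.

W ≈ -12.9 kJ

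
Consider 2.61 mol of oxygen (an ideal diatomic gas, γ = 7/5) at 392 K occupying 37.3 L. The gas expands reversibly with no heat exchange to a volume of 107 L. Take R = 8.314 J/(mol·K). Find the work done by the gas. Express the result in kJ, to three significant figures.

W ≈ 7.31 kJ

Adiabatic: TV^(γ−1) = const with γ = 7/5.
T₂ = T₁ (V₁/V₂)^(γ−1) = 392 × (37.3/107)^0.4 = 392 × 0.656 = 257.2 K.
W_by = nCᵥ(T₁ − T₂) = (2.61)(20.79)(392 − 257.2) = 7315 J.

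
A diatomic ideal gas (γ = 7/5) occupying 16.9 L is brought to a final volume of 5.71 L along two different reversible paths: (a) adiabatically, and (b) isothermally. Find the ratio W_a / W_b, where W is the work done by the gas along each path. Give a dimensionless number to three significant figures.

Path (a) adiabatic: W = P₁V₁(1 − (V₁/V₂)^(γ−1))/(γ−1) → W_a/(P₁V₁) = -1.359.
Path (b) isothermal: W = P₁V₁ ln(V₂/V₁) → W_b/(P₁V₁) = -1.085.
W_a / W_b = -1.359 / -1.085 = 1.252.

W_a / W_b ≈ 1.25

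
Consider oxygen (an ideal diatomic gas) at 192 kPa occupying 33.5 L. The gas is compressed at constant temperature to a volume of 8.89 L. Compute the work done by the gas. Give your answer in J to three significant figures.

Isothermal: W = nRT ln(V₂/V₁) = P₁V₁ ln(V₂/V₁).
P₁V₁ = (192 kPa)(33.5 L) = 6432 J.
W = 6432 × ln(8.89/33.5) = 6432 × -1.327
W_by_gas = -8533 J.

W ≈ -8530 J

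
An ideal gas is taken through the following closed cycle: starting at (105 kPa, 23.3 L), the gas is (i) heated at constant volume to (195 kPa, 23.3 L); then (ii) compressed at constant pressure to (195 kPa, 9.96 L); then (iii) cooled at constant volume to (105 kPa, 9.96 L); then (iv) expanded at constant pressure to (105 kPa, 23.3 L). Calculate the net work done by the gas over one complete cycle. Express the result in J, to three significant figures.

W_net ≈ -1200 J

Constant-volume legs do no work.
W(ii) = (195)(9.96 − 23.3) = -2601 J; W(iv) = (105)(23.3 − 9.96) = 1401 J.
W_net = -2601 + 1401 = -1201 J (the counter-clockwise enclosed area).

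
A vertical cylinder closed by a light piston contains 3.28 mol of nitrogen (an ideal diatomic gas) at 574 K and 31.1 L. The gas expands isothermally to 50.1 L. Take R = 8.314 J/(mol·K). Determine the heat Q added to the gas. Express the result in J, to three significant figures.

Isothermal ⇒ ΔU = 0, so Q = W = nRT ln(V₂/V₁).
Q = (3.28)(8.314)(574) ln(50.1/31.1) = 15653 × 0.4768 = 7464 J.

Q ≈ 7460 J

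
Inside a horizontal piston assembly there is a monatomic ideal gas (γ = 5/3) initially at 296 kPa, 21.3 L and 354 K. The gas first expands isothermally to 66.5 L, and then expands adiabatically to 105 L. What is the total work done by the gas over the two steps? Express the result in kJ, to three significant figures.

Step 1 (isothermal): W = P₁V₁ ln(V₂/V₁) = (6305) ln(66.5/21.3) = 7178 J.
After step 1: P = 94.81 kPa, V = 66.5 L, T = 354 K.
Step 2 (adiabatic): W = (P₁V₁ − P₂V₂)/(γ−1) = (6305 − 4650)/0.667 = 2483 J.
W_total = 7178 + 2483 = 9661 J.

W_total ≈ 9.66 kJ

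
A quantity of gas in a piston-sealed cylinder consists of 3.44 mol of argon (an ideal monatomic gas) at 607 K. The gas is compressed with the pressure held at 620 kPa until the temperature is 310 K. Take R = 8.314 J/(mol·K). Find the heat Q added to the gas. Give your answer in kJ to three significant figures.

Q ≈ -21.2 kJ

Isobaric: W = nRΔT = (3.44)(8.314)(-297) = -8494 J.
ΔU = nCᵥΔT with Cᵥ = 3R/2: ΔU = (3.44)(12.47)(-297) = -12741 J.
Q = ΔU + W = -12741 − 8494 = -21236 J.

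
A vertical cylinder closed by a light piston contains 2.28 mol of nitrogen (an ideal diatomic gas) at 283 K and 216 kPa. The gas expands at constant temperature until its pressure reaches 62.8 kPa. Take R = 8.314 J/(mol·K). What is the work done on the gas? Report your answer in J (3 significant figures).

Isothermal process: W = nRT ln(V₂/V₁) = nRT ln(P₁/P₂).
W = (2.28)(8.314)(283) × ln(216/62.8)
  = 5365 × ln(3.439) = 5365 × 1.235
W_by_gas = 6627 J; work on gas = −W_by = -6627 J.

W ≈ -6630 J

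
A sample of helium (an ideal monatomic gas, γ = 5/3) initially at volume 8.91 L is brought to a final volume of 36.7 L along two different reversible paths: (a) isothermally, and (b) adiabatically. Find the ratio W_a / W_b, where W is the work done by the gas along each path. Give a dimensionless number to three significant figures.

Path (a) isothermal: W = P₁V₁ ln(V₂/V₁) → W_a/(P₁V₁) = 1.416.
Path (b) adiabatic: W = P₁V₁(1 − (V₁/V₂)^(γ−1))/(γ−1) → W_b/(P₁V₁) = 0.9162.
W_a / W_b = 1.416 / 0.9162 = 1.545.

W_a / W_b ≈ 1.55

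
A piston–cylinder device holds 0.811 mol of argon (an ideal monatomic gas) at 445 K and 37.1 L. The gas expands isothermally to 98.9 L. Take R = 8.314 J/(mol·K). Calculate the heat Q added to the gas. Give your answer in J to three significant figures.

Q ≈ 2940 J

Isothermal ⇒ ΔU = 0, so Q = W = nRT ln(V₂/V₁).
Q = (0.811)(8.314)(445) ln(98.9/37.1) = 3000 × 0.9805 = 2942 J.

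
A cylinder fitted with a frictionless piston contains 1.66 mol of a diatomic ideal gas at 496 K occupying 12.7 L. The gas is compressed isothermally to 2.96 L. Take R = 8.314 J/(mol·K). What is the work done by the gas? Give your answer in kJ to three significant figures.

W ≈ -9.97 kJ

Isothermal: W = nRT ln(V₂/V₁).
W = (1.66)(8.314)(496) × ln(2.96/12.7)
  = 6845 × -1.456
W_by_gas = -9970 J.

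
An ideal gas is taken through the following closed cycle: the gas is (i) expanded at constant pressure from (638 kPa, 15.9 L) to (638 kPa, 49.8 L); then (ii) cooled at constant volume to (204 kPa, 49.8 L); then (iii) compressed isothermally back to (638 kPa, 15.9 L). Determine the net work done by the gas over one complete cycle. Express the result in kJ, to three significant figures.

W_net ≈ 10.0 kJ

Leg (i): W = PΔV = (638)(49.8 − 15.9) = 21628 J.
Leg (ii): W = 0.
Leg (iii): W = PᵢVᵢ ln(V_f/Vᵢ) = (10159) ln(15.9/49.8) = -11599 J.
W_net = 21628 − 11599 = 10029 J.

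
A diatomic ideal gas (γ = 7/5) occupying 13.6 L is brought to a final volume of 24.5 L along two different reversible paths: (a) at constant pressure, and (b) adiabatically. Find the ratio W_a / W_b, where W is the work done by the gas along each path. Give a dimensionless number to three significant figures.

W_a / W_b ≈ 1.53

Path (a) isobaric: W = P₁(V₂ − V₁) → W_a/(P₁V₁) = 0.8015.
Path (b) adiabatic: W = P₁V₁(1 − (V₁/V₂)^(γ−1))/(γ−1) → W_b/(P₁V₁) = 0.5244.
W_a / W_b = 0.8015 / 0.5244 = 1.528.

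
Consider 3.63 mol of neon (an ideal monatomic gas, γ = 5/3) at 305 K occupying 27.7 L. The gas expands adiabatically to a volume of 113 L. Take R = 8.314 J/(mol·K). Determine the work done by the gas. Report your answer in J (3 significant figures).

Adiabatic: TV^(γ−1) = const with γ = 5/3.
T₂ = T₁ (V₁/V₂)^(γ−1) = 305 × (27.7/113)^0.667 = 305 × 0.3917 = 119.5 K.
W_by = nCᵥ(T₁ − T₂) = (3.63)(12.47)(305 − 119.5) = 8399 J.

W ≈ 8400 J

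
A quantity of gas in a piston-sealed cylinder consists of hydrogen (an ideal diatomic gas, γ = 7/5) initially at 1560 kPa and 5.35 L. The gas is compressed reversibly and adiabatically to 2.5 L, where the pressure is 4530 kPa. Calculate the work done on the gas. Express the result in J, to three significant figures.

Adiabatic: W = (P₁V₁ − P₂V₂)/(γ − 1) with γ = 7/5.
P₁V₁ = 8346 J, P₂V₂ = 11325 J.
W = (8346 − 11325) / 0.4 = -7448 J.
Work on gas = −W_by = 7448 J.

W ≈ 7450 J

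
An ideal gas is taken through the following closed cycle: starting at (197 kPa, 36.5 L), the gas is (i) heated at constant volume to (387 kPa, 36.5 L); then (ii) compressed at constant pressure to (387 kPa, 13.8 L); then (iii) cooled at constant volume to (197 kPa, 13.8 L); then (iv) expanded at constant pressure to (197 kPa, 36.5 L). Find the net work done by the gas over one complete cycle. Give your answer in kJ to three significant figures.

Constant-volume legs do no work.
W(ii) = (387)(13.8 − 36.5) = -8785 J; W(iv) = (197)(36.5 − 13.8) = 4472 J.
W_net = -8785 + 4472 = -4313 J (the counter-clockwise enclosed area).

W_net ≈ -4.31 kJ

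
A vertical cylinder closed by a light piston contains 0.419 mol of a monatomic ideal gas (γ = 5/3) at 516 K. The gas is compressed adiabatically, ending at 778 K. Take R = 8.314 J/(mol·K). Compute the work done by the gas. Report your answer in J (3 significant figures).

Adiabatic ⇒ Q = 0, so W_by = −ΔU = nCᵥ(T₁ − T₂).
Cᵥ = 3R/2 = 12.47 J/(mol·K).
W = (0.419)(12.47)(516 − 778) = -1369 J.

W ≈ -1370 J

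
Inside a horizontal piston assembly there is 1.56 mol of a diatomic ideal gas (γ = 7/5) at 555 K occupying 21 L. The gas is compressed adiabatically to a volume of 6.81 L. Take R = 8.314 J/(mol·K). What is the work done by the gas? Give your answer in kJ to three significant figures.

W ≈ -10.2 kJ

Adiabatic: TV^(γ−1) = const with γ = 7/5.
T₂ = T₁ (V₁/V₂)^(γ−1) = 555 × (21/6.81)^0.4 = 555 × 1.569 = 870.8 K.
W_by = nCᵥ(T₁ − T₂) = (1.56)(20.79)(555 − 870.8) = -10240 J.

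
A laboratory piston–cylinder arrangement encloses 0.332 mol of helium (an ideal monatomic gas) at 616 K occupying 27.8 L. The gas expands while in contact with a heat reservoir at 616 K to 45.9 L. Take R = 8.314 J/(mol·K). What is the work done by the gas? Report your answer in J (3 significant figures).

W ≈ 853 J

Isothermal: W = nRT ln(V₂/V₁).
W = (0.332)(8.314)(616) × ln(45.9/27.8)
  = 1700 × 0.5014
W_by_gas = 852.6 J.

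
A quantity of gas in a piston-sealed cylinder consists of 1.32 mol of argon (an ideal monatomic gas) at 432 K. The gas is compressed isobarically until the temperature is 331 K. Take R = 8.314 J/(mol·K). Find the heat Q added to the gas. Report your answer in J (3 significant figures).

Isobaric: W = nRΔT = (1.32)(8.314)(-101) = -1108 J.
ΔU = nCᵥΔT with Cᵥ = 3R/2: ΔU = (1.32)(12.47)(-101) = -1663 J.
Q = ΔU + W = -1663 − 1108 = -2771 J.

Q ≈ -2770 J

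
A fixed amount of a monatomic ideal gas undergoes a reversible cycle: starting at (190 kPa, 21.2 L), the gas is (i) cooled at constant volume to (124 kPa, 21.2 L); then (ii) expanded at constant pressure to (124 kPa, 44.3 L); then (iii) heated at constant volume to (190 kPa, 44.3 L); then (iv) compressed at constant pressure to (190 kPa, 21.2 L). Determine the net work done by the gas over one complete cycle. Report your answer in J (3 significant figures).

Constant-volume legs do no work.
W(ii) = (124)(44.3 − 21.2) = 2864 J; W(iv) = (190)(21.2 − 44.3) = -4389 J.
W_net = 2864 − 4389 = -1525 J (the counter-clockwise enclosed area).

W_net ≈ -1520 J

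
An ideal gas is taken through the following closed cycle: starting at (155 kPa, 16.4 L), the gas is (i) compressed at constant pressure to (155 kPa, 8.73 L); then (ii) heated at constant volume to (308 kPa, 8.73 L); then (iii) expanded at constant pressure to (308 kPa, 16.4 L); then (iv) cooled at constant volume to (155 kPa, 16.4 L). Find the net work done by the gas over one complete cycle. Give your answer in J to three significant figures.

Constant-volume legs do no work.
W(i) = (155)(8.73 − 16.4) = -1189 J; W(iii) = (308)(16.4 − 8.73) = 2362 J.
W_net = -1189 + 2362 = 1174 J (the clockwise enclosed area).

W_net ≈ 1170 J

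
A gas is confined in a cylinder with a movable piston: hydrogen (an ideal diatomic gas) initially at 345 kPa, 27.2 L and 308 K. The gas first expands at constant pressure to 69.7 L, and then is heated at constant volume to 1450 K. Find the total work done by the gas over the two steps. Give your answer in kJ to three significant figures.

W_total ≈ 14.7 kJ

Step 1 (isobaric): W = PΔV = (345 kPa)(69.7 − 27.2 L) = 14662 J.
Step 2 (isochoric): W = 0 (constant volume).
W_total = 14662 + 0 = 14662 J.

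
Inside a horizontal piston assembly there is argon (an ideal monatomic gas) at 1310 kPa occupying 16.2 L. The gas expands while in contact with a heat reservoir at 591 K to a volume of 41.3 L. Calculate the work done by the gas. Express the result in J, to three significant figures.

W ≈ 19900 J

Isothermal: W = nRT ln(V₂/V₁) = P₁V₁ ln(V₂/V₁).
P₁V₁ = (1310 kPa)(16.2 L) = 21222 J.
W = 21222 × ln(41.3/16.2) = 21222 × 0.9359
W_by_gas = 19861 J.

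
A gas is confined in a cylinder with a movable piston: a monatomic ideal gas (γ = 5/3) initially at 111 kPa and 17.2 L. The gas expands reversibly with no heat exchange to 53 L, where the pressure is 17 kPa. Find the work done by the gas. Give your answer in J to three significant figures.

Adiabatic: W = (P₁V₁ − P₂V₂)/(γ − 1) with γ = 5/3.
P₁V₁ = 1909 J, P₂V₂ = 901 J.
W = (1909 − 901) / 0.6667 = 1512 J.

W ≈ 1510 J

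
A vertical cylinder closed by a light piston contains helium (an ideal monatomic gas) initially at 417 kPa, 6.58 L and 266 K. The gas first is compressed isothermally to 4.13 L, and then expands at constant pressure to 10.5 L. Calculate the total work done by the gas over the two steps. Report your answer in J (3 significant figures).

Step 1 (isothermal): W = P₁V₁ ln(V₂/V₁) = (2744) ln(4.13/6.58) = -1278 J.
After step 1: P = 664.4 kPa, V = 4.13 L, T = 266 K.
Step 2 (isobaric): W = PΔV = (664.4 kPa)(10.5 − 4.13 L) = 4232 J.
W_total = -1278 + 4232 = 2954 J.

W_total ≈ 2950 J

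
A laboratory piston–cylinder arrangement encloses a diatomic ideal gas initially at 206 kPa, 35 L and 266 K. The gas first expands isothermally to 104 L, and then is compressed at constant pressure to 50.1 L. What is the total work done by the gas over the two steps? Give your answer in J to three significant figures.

Step 1 (isothermal): W = P₁V₁ ln(V₂/V₁) = (7210) ln(104/35) = 7852 J.
After step 1: P = 69.33 kPa, V = 104 L, T = 266 K.
Step 2 (isobaric): W = PΔV = (69.33 kPa)(50.1 − 104 L) = -3737 J.
W_total = 7852 − 3737 = 4115 J.

W_total ≈ 4120 J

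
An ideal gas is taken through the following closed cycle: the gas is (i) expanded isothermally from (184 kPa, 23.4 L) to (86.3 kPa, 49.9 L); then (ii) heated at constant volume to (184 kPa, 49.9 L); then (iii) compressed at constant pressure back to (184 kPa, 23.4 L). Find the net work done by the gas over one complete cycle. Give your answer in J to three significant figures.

W_net ≈ -1620 J

Leg (i): W = PᵢVᵢ ln(V_f/Vᵢ) = (4306) ln(49.9/23.4) = 3261 J.
Leg (ii): W = 0.
Leg (iii): W = PΔV = (184)(23.4 − 49.9) = -4876 J.
W_net = 3261 − 4876 = -1615 J.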